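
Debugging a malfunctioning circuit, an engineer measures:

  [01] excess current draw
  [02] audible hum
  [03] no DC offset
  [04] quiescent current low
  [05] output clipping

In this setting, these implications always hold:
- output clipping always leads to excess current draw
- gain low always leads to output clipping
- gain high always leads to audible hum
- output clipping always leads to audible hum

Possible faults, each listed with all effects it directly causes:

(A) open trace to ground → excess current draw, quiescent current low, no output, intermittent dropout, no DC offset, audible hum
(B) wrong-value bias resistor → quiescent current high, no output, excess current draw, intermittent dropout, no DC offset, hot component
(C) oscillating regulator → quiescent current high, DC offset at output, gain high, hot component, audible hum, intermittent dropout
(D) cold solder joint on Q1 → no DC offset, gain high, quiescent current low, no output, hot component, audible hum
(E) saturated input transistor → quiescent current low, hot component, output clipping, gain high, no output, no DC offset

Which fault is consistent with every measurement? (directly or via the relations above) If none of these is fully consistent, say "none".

E

Testing each hypothesis:
(A) open trace to ground — excess current draw +; audible hum +; no DC offset +; quiescent current low +; output clipping -
(B) wrong-value bias resistor — excess current draw +; audible hum -; no DC offset +; quiescent current low -; output clipping -
(C) oscillating regulator — excess current draw -; audible hum +; no DC offset -; quiescent current low -; output clipping -
(D) cold solder joint on Q1 — excess current draw -; audible hum +; no DC offset +; quiescent current low +; output clipping -
(E) saturated input transistor — accounts for every observation (excess current draw through output clipping → excess current draw)
(E) is the only candidate with no mismatches.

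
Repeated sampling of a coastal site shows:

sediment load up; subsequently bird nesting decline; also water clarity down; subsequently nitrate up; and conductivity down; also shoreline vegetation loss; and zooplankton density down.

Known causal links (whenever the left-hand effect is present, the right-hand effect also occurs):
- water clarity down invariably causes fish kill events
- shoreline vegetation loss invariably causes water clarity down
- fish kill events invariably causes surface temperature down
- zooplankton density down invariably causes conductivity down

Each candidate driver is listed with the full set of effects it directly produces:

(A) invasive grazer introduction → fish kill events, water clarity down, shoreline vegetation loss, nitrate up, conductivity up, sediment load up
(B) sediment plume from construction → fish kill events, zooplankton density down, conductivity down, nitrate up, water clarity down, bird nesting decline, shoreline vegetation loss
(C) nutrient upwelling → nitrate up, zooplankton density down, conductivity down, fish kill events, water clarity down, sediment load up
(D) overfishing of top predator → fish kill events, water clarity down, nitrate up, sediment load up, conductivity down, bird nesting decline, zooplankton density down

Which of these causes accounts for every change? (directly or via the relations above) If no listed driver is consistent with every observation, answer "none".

none

For each candidate, compare predicted effects to what was observed:
(A) invasive grazer introduction — fails on bird nesting decline, conductivity down, zooplankton density down (predicts conductivity up, not conductivity down)
(B) sediment plume from construction — does not account for sediment load up
(C) nutrient upwelling — sediment load up ✓; bird nesting decline ✗; water clarity down ✓; nitrate up ✓; conductivity down ✓; shoreline vegetation loss ✗; zooplankton density down ✓
(D) overfishing of top predator — does not account for shoreline vegetation loss
No candidate is consistent with all observations.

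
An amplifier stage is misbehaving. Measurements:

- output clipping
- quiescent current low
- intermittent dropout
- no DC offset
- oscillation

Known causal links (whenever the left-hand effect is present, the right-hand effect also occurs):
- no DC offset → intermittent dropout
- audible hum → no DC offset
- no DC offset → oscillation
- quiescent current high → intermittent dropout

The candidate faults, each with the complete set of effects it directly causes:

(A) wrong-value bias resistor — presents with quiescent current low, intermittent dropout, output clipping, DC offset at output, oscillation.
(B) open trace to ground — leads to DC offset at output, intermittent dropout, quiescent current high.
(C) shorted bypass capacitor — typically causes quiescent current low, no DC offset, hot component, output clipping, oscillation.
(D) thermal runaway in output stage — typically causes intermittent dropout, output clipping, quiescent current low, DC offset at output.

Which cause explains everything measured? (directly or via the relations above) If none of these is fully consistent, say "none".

Per-candidate check:
(A) wrong-value bias resistor — fails on no DC offset (predicts DC offset at output, not no DC offset)
(B) open trace to ground — output clipping ✗; quiescent current low ✗; intermittent dropout ✓; no DC offset ✗; oscillation ✗
(C) shorted bypass capacitor — output clipping ✓; quiescent current low ✓; intermittent dropout ✓ (by no DC offset → intermittent dropout); no DC offset ✓; oscillation ✓
(D) thermal runaway in output stage — output clipping ✓; quiescent current low ✓; intermittent dropout ✓; no DC offset ✗; oscillation ✗
(C) alone accounts for all the evidence.

C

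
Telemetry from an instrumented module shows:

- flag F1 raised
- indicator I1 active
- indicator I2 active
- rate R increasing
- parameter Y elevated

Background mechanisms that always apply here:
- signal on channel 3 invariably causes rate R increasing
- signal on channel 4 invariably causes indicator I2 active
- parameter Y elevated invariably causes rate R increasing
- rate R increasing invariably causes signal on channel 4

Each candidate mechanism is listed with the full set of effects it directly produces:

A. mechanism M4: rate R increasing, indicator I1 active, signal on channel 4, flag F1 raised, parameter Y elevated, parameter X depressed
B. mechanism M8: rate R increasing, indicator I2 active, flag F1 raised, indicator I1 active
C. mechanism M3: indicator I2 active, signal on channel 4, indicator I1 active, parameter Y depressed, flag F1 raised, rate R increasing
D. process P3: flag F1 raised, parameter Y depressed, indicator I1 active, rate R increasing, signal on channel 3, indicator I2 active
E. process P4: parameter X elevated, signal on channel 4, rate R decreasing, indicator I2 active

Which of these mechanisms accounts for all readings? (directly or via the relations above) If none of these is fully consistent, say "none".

A

Per-candidate check:
(A) mechanism M4 — flag F1 raised +; indicator I1 active +; indicator I2 active + (by signal on channel 4 → indicator I2 active); rate R increasing +; parameter Y elevated +
(B) mechanism M8 — does not account for parameter Y elevated
(C) mechanism M3 — fails on parameter Y elevated (predicts parameter Y depressed, not parameter Y elevated)
(D) process P3 — flag F1 raised +; indicator I1 active +; indicator I2 active +; rate R increasing +; parameter Y elevated -
(E) process P4 — fails on flag F1 raised, indicator I1 active, rate R increasing, parameter Y elevated (predicts rate R decreasing, not rate R increasing)
Only (A) is consistent with every observation.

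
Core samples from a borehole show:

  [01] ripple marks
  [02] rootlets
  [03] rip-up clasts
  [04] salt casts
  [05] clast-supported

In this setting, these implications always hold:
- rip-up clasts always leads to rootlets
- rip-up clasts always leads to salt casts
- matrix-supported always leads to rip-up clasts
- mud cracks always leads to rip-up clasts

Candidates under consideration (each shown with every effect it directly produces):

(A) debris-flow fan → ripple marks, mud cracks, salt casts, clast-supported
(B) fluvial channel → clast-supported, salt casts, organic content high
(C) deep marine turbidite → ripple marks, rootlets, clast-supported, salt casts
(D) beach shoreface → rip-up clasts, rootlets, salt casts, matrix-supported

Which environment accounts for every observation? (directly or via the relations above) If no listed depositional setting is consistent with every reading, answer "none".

A

For each candidate, compare predicted effects to what was observed:
(A) debris-flow fan — accounts for every observation (rootlets through mud cracks → rip-up clasts → rootlets)
(B) fluvial channel — ripple marks NO; rootlets NO; rip-up clasts NO; salt casts yes; clast-supported yes
(C) deep marine turbidite — ripple marks yes; rootlets yes; rip-up clasts NO; salt casts yes; clast-supported yes
(D) beach shoreface — ripple marks NO; rootlets yes; rip-up clasts yes; salt casts yes; clast-supported NO
Only (A) is consistent with every observation.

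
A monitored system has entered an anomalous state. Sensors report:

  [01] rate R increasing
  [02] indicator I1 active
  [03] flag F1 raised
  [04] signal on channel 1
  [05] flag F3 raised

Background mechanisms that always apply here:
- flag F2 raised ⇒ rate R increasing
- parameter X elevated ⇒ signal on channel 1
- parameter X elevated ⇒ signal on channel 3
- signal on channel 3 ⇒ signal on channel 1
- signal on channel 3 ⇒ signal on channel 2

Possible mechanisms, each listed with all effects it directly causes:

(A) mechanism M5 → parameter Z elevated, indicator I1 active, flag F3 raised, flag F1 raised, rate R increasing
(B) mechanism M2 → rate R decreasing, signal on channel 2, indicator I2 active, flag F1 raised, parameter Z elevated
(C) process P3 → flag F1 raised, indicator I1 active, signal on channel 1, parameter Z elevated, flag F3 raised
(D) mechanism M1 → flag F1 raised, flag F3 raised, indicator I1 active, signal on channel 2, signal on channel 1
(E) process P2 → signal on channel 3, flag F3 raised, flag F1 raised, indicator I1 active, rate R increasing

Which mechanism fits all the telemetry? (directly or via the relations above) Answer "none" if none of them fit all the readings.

E

Checking each candidate against the observations:
(A) mechanism M5 — rate R increasing yes; indicator I1 active yes; flag F1 raised yes; signal on channel 1 NO; flag F3 raised yes
(B) mechanism M2 — fails on rate R increasing, indicator I1 active, signal on channel 1, flag F3 raised (predicts rate R decreasing, not rate R increasing)
(C) process P3 — does not account for rate R increasing
(D) mechanism M1 — rate R increasing NO; indicator I1 active yes; flag F1 raised yes; signal on channel 1 yes; flag F3 raised yes
(E) process P2 — rate R increasing yes; indicator I1 active yes; flag F1 raised yes; signal on channel 1 yes (through signal on channel 3 → signal on channel 1); flag F3 raised yes
(E) is the only candidate with no mismatches.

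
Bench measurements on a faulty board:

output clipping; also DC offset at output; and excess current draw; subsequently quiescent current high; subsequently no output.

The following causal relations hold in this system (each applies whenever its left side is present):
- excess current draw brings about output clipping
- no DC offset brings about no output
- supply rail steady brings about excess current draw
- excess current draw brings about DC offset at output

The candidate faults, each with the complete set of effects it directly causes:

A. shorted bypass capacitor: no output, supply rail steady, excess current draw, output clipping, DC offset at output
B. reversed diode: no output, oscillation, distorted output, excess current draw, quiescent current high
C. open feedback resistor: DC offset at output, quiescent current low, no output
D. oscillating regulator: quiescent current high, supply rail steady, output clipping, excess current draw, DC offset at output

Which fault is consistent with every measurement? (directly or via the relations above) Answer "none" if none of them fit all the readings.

Per-candidate check:
(A) shorted bypass capacitor — output clipping yes; DC offset at output yes; excess current draw yes; quiescent current high NO; no output yes
(B) reversed diode — accounts for every observation (output clipping by excess current draw → output clipping)
(C) open feedback resistor — output clipping NO; DC offset at output yes; excess current draw NO; quiescent current high NO; no output yes
(D) oscillating regulator — output clipping yes; DC offset at output yes; excess current draw yes; quiescent current high yes; no output NO
Only (B) is consistent with every observation.

B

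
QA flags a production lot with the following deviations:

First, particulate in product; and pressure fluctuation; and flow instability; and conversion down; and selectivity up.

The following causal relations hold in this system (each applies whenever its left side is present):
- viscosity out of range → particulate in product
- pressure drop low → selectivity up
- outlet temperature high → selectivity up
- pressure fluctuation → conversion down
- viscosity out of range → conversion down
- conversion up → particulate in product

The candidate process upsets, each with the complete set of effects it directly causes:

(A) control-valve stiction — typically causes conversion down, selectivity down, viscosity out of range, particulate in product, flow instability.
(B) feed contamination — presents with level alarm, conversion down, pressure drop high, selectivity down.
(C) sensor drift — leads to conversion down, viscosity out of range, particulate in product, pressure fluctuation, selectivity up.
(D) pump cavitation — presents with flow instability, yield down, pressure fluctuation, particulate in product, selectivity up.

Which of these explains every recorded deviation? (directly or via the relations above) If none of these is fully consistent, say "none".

D

Per-candidate check:
(A) control-valve stiction — particulate in product yes; pressure fluctuation NO; flow instability yes; conversion down yes; selectivity up NO
(B) feed contamination — fails on particulate in product, pressure fluctuation, flow instability, selectivity up (predicts selectivity down, not selectivity up)
(C) sensor drift — does not account for flow instability
(D) pump cavitation — accounts for every observation (conversion down by pressure fluctuation → conversion down)
(D) alone accounts for all the evidence.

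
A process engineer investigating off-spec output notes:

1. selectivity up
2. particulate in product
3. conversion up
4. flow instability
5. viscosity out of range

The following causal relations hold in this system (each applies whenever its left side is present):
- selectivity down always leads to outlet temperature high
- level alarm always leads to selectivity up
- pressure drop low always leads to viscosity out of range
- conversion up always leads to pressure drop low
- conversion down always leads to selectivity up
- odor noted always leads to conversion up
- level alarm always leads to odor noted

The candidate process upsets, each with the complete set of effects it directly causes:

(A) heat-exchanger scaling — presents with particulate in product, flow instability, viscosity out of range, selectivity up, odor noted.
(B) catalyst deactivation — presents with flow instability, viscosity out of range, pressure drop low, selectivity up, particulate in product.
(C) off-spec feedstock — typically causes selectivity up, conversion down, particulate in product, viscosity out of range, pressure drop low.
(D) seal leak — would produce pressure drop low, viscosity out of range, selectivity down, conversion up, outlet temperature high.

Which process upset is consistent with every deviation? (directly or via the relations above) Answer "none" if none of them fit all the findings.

A

For each candidate, compare predicted effects to what was observed:
(A) heat-exchanger scaling — selectivity up match; particulate in product match; conversion up match (by odor noted → conversion up); flow instability match; viscosity out of range match
(B) catalyst deactivation — selectivity up match; particulate in product match; conversion up miss; flow instability match; viscosity out of range match
(C) off-spec feedstock — selectivity up match; particulate in product match; conversion up miss; flow instability miss; viscosity out of range match
(D) seal leak — selectivity up miss; particulate in product miss; conversion up match; flow instability miss; viscosity out of range match
(A) alone accounts for all the evidence.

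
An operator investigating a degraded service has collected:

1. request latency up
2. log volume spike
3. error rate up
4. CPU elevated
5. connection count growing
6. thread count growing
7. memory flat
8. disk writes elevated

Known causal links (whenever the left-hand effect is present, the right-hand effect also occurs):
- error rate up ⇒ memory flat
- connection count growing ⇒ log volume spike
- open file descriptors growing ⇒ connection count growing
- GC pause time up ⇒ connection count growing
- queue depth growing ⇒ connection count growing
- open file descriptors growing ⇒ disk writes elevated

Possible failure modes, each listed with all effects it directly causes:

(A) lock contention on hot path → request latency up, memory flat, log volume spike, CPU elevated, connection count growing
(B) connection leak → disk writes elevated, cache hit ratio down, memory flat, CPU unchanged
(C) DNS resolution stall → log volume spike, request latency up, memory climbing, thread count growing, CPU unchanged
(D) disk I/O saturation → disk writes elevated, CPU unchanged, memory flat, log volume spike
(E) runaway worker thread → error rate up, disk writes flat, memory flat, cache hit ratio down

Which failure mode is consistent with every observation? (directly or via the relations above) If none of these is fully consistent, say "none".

Per-candidate check:
(A) lock contention on hot path — does not account for error rate up, thread count growing, disk writes elevated
(B) connection leak — fails on request latency up, log volume spike, error rate up, CPU elevated, connection count growing, thread count growing (predicts CPU unchanged, not CPU elevated)
(C) DNS resolution stall — request latency up match; log volume spike match; error rate up miss; CPU elevated miss; connection count growing miss; thread count growing match; memory flat miss; disk writes elevated miss
(D) disk I/O saturation — request latency up miss; log volume spike match; error rate up miss; CPU elevated miss; connection count growing miss; thread count growing miss; memory flat match; disk writes elevated match
(E) runaway worker thread — request latency up miss; log volume spike miss; error rate up match; CPU elevated miss; connection count growing miss; thread count growing miss; memory flat match; disk writes elevated miss
No candidate is consistent with all observations.

none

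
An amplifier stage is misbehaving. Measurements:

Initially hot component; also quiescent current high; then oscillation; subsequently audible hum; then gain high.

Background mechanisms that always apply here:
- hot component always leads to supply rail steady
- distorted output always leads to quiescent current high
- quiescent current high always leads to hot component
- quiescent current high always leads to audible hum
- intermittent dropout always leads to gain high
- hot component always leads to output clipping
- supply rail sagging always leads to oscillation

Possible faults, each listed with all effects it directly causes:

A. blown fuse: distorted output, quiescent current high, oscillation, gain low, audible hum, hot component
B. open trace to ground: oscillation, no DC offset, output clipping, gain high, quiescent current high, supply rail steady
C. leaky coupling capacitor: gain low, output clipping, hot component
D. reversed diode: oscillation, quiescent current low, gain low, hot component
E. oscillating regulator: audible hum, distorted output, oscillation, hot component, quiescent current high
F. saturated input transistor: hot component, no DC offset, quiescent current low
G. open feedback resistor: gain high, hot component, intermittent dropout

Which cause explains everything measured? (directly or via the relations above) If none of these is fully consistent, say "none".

Per-candidate check:
(A) blown fuse — fails on gain high (predicts gain low, not gain high)
(B) open trace to ground — hot component + (through quiescent current high → hot component); quiescent current high +; oscillation +; audible hum + (through quiescent current high → audible hum); gain high +
(C) leaky coupling capacitor — fails on quiescent current high, oscillation, audible hum, gain high (predicts gain low, not gain high)
(D) reversed diode — hot component +; quiescent current high -; oscillation +; audible hum -; gain high -
(E) oscillating regulator — hot component +; quiescent current high +; oscillation +; audible hum +; gain high -
(F) saturated input transistor — fails on quiescent current high, oscillation, audible hum, gain high (predicts quiescent current low, not quiescent current high)
(G) open feedback resistor — does not account for quiescent current high, oscillation, audible hum
(B) is the only candidate with no mismatches.

B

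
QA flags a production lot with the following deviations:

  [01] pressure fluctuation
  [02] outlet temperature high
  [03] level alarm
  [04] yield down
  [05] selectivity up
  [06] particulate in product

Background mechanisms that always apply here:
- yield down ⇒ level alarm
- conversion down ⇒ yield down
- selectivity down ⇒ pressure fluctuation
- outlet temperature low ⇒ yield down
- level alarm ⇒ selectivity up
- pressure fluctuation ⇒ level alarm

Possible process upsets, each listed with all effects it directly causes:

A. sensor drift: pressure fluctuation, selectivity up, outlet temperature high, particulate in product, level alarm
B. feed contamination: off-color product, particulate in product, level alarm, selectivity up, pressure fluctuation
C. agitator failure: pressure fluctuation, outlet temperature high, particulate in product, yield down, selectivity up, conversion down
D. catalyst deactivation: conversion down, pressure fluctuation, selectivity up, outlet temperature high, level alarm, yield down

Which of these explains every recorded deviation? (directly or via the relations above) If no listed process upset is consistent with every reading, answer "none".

C

Testing each hypothesis:
(A) sensor drift — does not account for yield down
(B) feed contamination — pressure fluctuation +; outlet temperature high -; level alarm +; yield down -; selectivity up +; particulate in product +
(C) agitator failure — pressure fluctuation +; outlet temperature high +; level alarm + (by pressure fluctuation → level alarm); yield down +; selectivity up +; particulate in product +
(D) catalyst deactivation — does not account for particulate in product
(C) is the only candidate with no mismatches.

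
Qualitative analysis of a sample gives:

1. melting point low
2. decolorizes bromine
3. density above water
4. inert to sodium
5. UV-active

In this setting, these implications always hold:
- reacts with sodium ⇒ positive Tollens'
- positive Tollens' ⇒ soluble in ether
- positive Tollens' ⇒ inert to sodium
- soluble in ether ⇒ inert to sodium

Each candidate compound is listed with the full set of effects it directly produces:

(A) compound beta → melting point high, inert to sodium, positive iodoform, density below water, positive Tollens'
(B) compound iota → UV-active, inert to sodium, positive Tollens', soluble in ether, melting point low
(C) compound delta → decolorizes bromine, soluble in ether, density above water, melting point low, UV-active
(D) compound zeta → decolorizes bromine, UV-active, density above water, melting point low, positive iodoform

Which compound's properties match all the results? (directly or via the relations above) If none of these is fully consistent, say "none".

Per-candidate check:
(A) compound beta — melting point low NO; decolorizes bromine NO; density above water NO; inert to sodium yes; UV-active NO
(B) compound iota — does not account for decolorizes bromine, density above water
(C) compound delta — melting point low yes; decolorizes bromine yes; density above water yes; inert to sodium yes (through soluble in ether → inert to sodium); UV-active yes
(D) compound zeta — does not account for inert to sodium
(C) alone accounts for all the evidence.

C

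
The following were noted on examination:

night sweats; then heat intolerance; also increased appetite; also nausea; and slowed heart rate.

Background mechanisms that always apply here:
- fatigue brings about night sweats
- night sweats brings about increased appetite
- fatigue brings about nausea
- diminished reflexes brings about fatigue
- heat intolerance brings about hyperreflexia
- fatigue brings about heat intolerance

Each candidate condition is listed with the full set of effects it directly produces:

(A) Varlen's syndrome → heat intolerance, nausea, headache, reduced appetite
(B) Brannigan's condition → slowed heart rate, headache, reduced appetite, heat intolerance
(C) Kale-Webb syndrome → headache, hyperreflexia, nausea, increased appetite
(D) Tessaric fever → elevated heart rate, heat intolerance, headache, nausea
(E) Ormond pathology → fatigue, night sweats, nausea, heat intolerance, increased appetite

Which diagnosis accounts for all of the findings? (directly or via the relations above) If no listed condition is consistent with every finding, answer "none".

Per-candidate check:
(A) Varlen's syndrome — night sweats NO; heat intolerance yes; increased appetite NO; nausea yes; slowed heart rate NO
(B) Brannigan's condition — night sweats NO; heat intolerance yes; increased appetite NO; nausea NO; slowed heart rate yes
(C) Kale-Webb syndrome — does not account for night sweats, heat intolerance, slowed heart rate
(D) Tessaric fever — night sweats NO; heat intolerance yes; increased appetite NO; nausea yes; slowed heart rate NO
(E) Ormond pathology — night sweats yes; heat intolerance yes; increased appetite yes; nausea yes; slowed heart rate NO
No candidate is consistent with all observations.

none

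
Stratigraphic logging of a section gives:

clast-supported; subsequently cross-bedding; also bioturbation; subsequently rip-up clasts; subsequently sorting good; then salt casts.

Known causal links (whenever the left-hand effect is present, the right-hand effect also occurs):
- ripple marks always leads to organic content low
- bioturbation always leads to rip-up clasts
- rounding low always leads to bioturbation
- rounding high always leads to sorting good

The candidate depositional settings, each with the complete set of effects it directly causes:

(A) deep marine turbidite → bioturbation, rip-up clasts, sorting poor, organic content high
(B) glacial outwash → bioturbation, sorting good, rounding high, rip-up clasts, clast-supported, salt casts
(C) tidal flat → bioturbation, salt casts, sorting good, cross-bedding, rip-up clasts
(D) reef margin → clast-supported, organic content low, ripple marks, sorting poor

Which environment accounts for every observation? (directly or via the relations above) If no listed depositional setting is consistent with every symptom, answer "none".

Per-candidate check:
(A) deep marine turbidite — clast-supported -; cross-bedding -; bioturbation +; rip-up clasts +; sorting good -; salt casts -
(B) glacial outwash — clast-supported +; cross-bedding -; bioturbation +; rip-up clasts +; sorting good +; salt casts +
(C) tidal flat — does not account for clast-supported
(D) reef margin — fails on cross-bedding, bioturbation, rip-up clasts, sorting good, salt casts (predicts sorting poor, not sorting good)
None of the listed candidates fits everything.

none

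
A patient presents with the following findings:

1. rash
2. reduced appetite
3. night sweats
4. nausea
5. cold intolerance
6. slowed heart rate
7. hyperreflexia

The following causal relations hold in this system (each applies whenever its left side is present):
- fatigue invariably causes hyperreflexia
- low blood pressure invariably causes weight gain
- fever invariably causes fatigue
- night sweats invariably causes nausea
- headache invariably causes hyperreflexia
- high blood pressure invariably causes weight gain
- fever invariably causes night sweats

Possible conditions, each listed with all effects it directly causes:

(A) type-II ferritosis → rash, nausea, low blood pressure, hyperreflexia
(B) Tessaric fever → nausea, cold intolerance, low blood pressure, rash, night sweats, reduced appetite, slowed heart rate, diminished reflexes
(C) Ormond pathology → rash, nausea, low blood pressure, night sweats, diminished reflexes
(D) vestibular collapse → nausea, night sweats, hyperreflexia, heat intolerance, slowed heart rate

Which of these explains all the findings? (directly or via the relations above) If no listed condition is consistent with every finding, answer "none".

none

Checking each candidate against the observations:
(A) type-II ferritosis — rash ✓; reduced appetite ✗; night sweats ✗; nausea ✓; cold intolerance ✗; slowed heart rate ✗; hyperreflexia ✓
(B) Tessaric fever — fails on hyperreflexia (predicts diminished reflexes, not hyperreflexia)
(C) Ormond pathology — rash ✓; reduced appetite ✗; night sweats ✓; nausea ✓; cold intolerance ✗; slowed heart rate ✗; hyperreflexia ✗
(D) vestibular collapse — rash ✗; reduced appetite ✗; night sweats ✓; nausea ✓; cold intolerance ✗; slowed heart rate ✓; hyperreflexia ✓
None of the listed candidates fits everything.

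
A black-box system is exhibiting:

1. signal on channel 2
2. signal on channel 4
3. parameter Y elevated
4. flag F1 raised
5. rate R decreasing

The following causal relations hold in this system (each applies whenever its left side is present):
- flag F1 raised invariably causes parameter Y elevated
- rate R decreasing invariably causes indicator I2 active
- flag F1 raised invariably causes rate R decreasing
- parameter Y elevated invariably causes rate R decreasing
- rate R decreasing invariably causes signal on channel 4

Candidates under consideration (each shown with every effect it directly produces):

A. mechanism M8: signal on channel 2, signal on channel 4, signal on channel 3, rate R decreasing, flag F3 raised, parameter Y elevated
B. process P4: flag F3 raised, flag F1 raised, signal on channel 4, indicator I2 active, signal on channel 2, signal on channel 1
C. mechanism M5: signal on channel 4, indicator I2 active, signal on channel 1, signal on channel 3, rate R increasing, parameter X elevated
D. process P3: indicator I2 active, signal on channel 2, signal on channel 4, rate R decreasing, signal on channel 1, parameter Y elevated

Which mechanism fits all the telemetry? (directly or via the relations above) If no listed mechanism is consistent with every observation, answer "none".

B

For each candidate, compare predicted effects to what was observed:
(A) mechanism M8 — does not account for flag F1 raised
(B) process P4 — accounts for every observation (parameter Y elevated through flag F1 raised → parameter Y elevated)
(C) mechanism M5 — signal on channel 2 NO; signal on channel 4 yes; parameter Y elevated NO; flag F1 raised NO; rate R decreasing NO
(D) process P3 — does not account for flag F1 raised
Only (B) is consistent with every observation.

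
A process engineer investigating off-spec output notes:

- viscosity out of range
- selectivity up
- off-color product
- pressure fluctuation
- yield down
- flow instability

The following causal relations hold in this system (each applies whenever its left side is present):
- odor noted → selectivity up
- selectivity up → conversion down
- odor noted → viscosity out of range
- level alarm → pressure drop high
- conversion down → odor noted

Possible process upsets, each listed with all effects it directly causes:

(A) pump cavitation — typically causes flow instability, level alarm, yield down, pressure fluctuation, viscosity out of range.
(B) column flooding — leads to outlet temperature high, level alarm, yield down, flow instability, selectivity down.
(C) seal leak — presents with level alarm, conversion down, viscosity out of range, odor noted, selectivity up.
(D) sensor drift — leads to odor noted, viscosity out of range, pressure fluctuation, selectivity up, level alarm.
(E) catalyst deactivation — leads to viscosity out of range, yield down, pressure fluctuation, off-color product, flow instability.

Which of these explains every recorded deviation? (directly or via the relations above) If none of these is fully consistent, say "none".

Per-candidate check:
(A) pump cavitation — does not account for selectivity up, off-color product
(B) column flooding — viscosity out of range -; selectivity up -; off-color product -; pressure fluctuation -; yield down +; flow instability +
(C) seal leak — does not account for off-color product, pressure fluctuation, yield down, flow instability
(D) sensor drift — does not account for off-color product, yield down, flow instability
(E) catalyst deactivation — does not account for selectivity up
Every candidate fails on at least one observation.

none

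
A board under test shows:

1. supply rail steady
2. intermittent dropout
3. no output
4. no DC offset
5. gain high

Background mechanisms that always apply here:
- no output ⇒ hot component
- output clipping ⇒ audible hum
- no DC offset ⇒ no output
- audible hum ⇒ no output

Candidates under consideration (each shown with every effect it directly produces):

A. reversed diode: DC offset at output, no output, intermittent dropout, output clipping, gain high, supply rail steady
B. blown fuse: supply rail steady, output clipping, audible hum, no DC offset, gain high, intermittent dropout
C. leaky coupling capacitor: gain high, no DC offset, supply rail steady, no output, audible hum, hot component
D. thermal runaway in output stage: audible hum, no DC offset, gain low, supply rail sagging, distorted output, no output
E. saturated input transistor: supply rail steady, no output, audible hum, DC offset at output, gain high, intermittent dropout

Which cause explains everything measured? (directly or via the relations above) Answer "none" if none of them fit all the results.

B

For each candidate, compare predicted effects to what was observed:
(A) reversed diode — supply rail steady +; intermittent dropout +; no output +; no DC offset -; gain high +
(B) blown fuse — accounts for every observation (no output through no DC offset → no output)
(C) leaky coupling capacitor — supply rail steady +; intermittent dropout -; no output +; no DC offset +; gain high +
(D) thermal runaway in output stage — fails on supply rail steady, intermittent dropout, gain high (predicts supply rail sagging, not supply rail steady; predicts gain low, not gain high)
(E) saturated input transistor — fails on no DC offset (predicts DC offset at output, not no DC offset)
(B) is the only candidate with no mismatches.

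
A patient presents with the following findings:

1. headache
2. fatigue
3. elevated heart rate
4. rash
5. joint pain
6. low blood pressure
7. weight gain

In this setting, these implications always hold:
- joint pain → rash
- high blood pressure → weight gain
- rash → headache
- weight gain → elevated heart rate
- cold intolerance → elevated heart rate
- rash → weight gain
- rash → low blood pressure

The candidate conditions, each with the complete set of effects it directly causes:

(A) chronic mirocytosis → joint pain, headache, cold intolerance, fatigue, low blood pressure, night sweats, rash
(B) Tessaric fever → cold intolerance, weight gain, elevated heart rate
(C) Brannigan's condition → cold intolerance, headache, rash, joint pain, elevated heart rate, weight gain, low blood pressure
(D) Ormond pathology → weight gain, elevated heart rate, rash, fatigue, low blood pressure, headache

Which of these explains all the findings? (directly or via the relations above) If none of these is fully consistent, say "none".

Per-candidate check:
(A) chronic mirocytosis — accounts for every observation (elevated heart rate through cold intolerance → elevated heart rate)
(B) Tessaric fever — does not account for headache, fatigue, rash, joint pain, low blood pressure
(C) Brannigan's condition — does not account for fatigue
(D) Ormond pathology — does not account for joint pain
(A) alone accounts for all the evidence.

A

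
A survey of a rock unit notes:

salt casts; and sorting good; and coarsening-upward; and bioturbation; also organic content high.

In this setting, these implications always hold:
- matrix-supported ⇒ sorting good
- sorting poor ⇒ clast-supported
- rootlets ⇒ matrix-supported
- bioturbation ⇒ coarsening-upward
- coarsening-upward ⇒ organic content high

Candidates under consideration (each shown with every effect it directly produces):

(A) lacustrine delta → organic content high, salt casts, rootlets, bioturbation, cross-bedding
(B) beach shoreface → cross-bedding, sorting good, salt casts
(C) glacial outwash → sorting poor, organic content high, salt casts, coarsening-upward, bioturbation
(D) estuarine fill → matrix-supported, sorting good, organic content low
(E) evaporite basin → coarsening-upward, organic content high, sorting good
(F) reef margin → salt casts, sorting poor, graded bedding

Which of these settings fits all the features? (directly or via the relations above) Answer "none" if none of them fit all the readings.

A

Checking each candidate against the observations:
(A) lacustrine delta — accounts for every observation (sorting good via rootlets → matrix-supported → sorting good)
(B) beach shoreface — does not account for coarsening-upward, bioturbation, organic content high
(C) glacial outwash — salt casts match; sorting good miss; coarsening-upward match; bioturbation match; organic content high match
(D) estuarine fill — salt casts miss; sorting good match; coarsening-upward miss; bioturbation miss; organic content high miss
(E) evaporite basin — salt casts miss; sorting good match; coarsening-upward match; bioturbation miss; organic content high match
(F) reef margin — fails on sorting good, coarsening-upward, bioturbation, organic content high (predicts sorting poor, not sorting good)
Only (A) is consistent with every observation.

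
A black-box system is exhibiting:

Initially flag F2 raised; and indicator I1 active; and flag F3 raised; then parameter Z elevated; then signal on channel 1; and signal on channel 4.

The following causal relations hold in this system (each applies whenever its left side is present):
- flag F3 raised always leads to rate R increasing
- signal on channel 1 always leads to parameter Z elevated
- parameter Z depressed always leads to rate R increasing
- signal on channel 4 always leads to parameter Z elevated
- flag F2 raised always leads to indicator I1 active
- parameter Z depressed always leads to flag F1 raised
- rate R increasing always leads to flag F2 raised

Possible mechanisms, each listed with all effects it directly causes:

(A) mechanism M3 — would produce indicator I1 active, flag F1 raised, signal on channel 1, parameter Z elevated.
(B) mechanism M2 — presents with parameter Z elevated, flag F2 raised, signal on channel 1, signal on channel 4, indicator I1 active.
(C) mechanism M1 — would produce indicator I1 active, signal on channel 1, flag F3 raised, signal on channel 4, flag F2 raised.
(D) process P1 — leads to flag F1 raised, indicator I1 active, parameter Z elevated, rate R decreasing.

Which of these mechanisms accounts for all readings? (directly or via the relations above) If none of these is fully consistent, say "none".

C

Checking each candidate against the observations:
(A) mechanism M3 — flag F2 raised -; indicator I1 active +; flag F3 raised -; parameter Z elevated +; signal on channel 1 +; signal on channel 4 -
(B) mechanism M2 — does not account for flag F3 raised
(C) mechanism M1 — flag F2 raised +; indicator I1 active +; flag F3 raised +; parameter Z elevated + (via signal on channel 4 → parameter Z elevated); signal on channel 1 +; signal on channel 4 +
(D) process P1 — flag F2 raised -; indicator I1 active +; flag F3 raised -; parameter Z elevated +; signal on channel 1 -; signal on channel 4 -
(C) alone accounts for all the evidence.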